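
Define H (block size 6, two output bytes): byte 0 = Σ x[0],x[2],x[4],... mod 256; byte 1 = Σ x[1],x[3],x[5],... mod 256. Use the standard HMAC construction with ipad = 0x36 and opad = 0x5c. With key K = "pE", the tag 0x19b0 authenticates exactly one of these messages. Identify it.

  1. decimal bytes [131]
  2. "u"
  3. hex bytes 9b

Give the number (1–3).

Key "pE" = 70 45 is 2 bytes ≤ B = 6; zero-pad to 6 bytes: K' = 70 45 00 00 00 00.
K' ⊕ ipad = 46 73 36 36 36 36; K' ⊕ opad = 2c 19 5c 5c 5c 5c.
m1: inner = H(46 73 36 36 36 36 83) = 35 df; tag = H(2c 19 5c 5c 5c 5c 35 df) = 19b0 ← matches
m2: inner = H(46 73 36 36 36 36 75) = 27 df; tag = H(2c 19 5c 5c 5c 5c 27 df) = 0bb0
m3: inner = H(46 73 36 36 36 36 9b) = 4d df; tag = H(2c 19 5c 5c 5c 5c 4d df) = 31b0

1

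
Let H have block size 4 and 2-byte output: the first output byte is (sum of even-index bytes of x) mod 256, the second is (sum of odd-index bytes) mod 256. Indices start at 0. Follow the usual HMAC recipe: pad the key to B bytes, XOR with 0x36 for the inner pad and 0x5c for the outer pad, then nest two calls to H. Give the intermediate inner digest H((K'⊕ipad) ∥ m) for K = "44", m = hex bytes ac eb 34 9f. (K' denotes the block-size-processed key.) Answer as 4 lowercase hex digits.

18c2

Key "44" = 34 34 is 2 bytes ≤ B = 4; zero-pad to 4 bytes: K' = 34 34 00 00.
K' ⊕ ipad = 02 02 36 36.
Inner input = 02 02 36 36 ∥ ac eb 34 9f.
Inner hash: even-index sum = 280 mod 256 = 24; odd-index sum = 450 mod 256 = 194 → 18 c2.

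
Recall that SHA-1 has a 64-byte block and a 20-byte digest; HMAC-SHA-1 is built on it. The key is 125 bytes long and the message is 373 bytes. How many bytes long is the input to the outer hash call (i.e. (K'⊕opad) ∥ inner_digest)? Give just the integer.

Key is 125 > 64 bytes, so it is hashed to 20 bytes then zero-padded to 64: |K'| = 64.
Outer input = (K'⊕opad) ∥ H(inner) → 64 + 20 = 84 bytes.

84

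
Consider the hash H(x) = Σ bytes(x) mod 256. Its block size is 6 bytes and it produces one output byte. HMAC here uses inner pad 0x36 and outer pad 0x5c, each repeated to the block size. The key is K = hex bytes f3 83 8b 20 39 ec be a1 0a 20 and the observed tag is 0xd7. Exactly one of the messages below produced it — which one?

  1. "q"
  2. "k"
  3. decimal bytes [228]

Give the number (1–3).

1

Key hex bytes f3 83 8b 20 39 ec be a1 0a 20 is 10 bytes > B = 6, so hash it first: H(key) = cf, then zero-pad to 6 bytes: K' = cf 00 00 00 00 00.
K' ⊕ ipad = f9 36 36 36 36 36; K' ⊕ opad = 93 5c 5c 5c 5c 5c.
m1: inner = H(f9 36 36 36 36 36 71) = 78; tag = H(93 5c 5c 5c 5c 5c 78) = d7 ← matches
m2: inner = H(f9 36 36 36 36 36 6b) = 72; tag = H(93 5c 5c 5c 5c 5c 72) = d1
m3: inner = H(f9 36 36 36 36 36 e4) = eb; tag = H(93 5c 5c 5c 5c 5c eb) = 4a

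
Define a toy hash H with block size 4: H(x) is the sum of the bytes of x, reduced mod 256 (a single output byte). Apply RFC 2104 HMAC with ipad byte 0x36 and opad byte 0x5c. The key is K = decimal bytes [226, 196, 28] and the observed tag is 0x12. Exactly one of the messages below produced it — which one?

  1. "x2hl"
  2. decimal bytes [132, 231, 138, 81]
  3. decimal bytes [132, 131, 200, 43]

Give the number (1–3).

Key decimal bytes [226, 196, 28] = e2 c4 1c is 3 bytes ≤ B = 4; zero-pad to 4 bytes: K' = e2 c4 1c 00.
K' ⊕ ipad = d4 f2 2a 36; K' ⊕ opad = be 98 40 5c.
m1: inner = H(d4 f2 2a 36 78 32 68 6c) = a4; tag = H(be 98 40 5c a4) = 96
m2: inner = H(d4 f2 2a 36 84 e7 8a 51) = 6c; tag = H(be 98 40 5c 6c) = 5e
m3: inner = H(d4 f2 2a 36 84 83 c8 2b) = 20; tag = H(be 98 40 5c 20) = 12 ← matches

3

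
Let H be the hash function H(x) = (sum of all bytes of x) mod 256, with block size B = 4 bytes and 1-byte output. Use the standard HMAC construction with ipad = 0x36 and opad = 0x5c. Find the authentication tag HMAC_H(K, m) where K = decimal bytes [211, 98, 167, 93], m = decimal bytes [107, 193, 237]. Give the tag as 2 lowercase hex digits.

17

Key decimal bytes [211, 98, 167, 93] = d3 62 a7 5d is exactly B = 4 bytes: K' = d3 62 a7 5d.
K' ⊕ ipad = e5 54 91 6b.  K' ⊕ opad = 8f 3e fb 01.
Inner input = (K'⊕ipad) ∥ m = e5 54 91 6b ∥ 6b c1 ed.
Inner hash: sum = 229+84+145+107+107+193+237 = 1102; mod 256 = 78 → 4e.
Outer input = (K'⊕opad) ∥ inner = 8f 3e fb 01 ∥ 4e.
Outer hash (tag): sum = 143+62+251+1+78 = 535; mod 256 = 23 → 17.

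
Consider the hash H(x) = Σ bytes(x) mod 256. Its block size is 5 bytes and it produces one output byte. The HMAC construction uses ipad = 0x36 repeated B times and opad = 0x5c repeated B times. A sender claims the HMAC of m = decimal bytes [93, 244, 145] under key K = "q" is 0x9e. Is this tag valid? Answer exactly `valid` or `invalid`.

Key "q" = 71 is 1 byte ≤ B = 5; zero-pad to 5 bytes: K' = 71 00 00 00 00.
K' ⊕ ipad = 47 36 36 36 36; K' ⊕ opad = 2d 5c 5c 5c 5c.
Inner hash: sum = 71+54+54+54+54+93+244+145 = 769; mod 256 = 1 → 01.
Outer hash (recomputed tag): sum = 45+92+92+92+92+1 = 414; mod 256 = 158 → 9e.
Recomputed tag = 9e; claimed = 9e → match.

valid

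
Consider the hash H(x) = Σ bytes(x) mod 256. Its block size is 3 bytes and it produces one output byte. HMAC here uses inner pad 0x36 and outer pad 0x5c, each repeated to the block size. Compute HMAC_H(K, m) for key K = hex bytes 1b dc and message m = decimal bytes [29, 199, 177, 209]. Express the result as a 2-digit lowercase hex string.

d6

Key hex bytes 1b dc is 2 bytes ≤ B = 3; zero-pad to 3 bytes: K' = 1b dc 00.
K' ⊕ ipad = 2d ea 36.  K' ⊕ opad = 47 80 5c.
Inner input = (K'⊕ipad) ∥ m = 2d ea 36 ∥ 1d c7 b1 d1.
Inner hash: sum = 45+234+54+29+199+177+209 = 947; mod 256 = 179 → b3.
Outer input = (K'⊕opad) ∥ inner = 47 80 5c ∥ b3.
Outer hash (tag): sum = 71+128+92+179 = 470; mod 256 = 214 → d6.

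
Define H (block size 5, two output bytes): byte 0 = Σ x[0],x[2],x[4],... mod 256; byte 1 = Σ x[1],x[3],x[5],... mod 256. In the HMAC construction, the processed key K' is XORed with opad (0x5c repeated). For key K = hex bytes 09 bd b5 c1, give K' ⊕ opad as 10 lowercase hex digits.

Key hex bytes 09 bd b5 c1 is 4 bytes ≤ B = 5; zero-pad to 5 bytes: K' = 09 bd b5 c1 00.
XOR each byte with 0x5c: 09⊕5c=55, bd⊕5c=e1, b5⊕5c=e9, c1⊕5c=9d, 00⊕5c=5c.

55e1e99d5c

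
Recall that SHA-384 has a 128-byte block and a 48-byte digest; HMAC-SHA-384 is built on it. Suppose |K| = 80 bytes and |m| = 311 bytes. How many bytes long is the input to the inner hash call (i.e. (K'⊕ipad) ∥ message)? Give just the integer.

Key is 80 ≤ 128 bytes, zero-padded: |K'| = 128.
Inner input = (K'⊕ipad) ∥ m → 128 + 311 = 439 bytes.

439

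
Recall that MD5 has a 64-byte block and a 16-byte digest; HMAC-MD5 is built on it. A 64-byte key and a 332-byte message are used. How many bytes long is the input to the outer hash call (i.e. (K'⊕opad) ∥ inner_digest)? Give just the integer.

Key is 64 ≤ 64 bytes, zero-padded: |K'| = 64.
Outer input = (K'⊕opad) ∥ H(inner) → 64 + 16 = 80 bytes.

80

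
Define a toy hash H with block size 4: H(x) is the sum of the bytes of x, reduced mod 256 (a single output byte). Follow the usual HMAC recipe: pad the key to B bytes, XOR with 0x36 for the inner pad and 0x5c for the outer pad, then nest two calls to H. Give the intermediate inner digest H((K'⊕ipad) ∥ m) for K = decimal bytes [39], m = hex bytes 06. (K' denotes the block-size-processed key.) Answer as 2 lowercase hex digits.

Key decimal bytes [39] = 27 is 1 byte ≤ B = 4; zero-pad to 4 bytes: K' = 27 00 00 00.
K' ⊕ ipad = 11 36 36 36.
Inner input = 11 36 36 36 ∥ 06.
Inner hash: sum = 17+54+54+54+6 = 185 → b9.

b9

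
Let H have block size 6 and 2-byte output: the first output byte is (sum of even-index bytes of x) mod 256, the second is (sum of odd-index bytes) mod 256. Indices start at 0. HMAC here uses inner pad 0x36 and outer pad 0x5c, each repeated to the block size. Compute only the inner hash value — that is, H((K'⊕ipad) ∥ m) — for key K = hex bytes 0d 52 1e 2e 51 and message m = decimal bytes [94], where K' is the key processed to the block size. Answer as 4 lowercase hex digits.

28b2

Key hex bytes 0d 52 1e 2e 51 is 5 bytes ≤ B = 6; zero-pad to 6 bytes: K' = 0d 52 1e 2e 51 00.
K' ⊕ ipad = 3b 64 28 18 67 36.
Inner input = 3b 64 28 18 67 36 ∥ 5e.
Inner hash: even-index sum = 296 mod 256 = 40; odd-index sum = 178 mod 256 = 178 → 28 b2.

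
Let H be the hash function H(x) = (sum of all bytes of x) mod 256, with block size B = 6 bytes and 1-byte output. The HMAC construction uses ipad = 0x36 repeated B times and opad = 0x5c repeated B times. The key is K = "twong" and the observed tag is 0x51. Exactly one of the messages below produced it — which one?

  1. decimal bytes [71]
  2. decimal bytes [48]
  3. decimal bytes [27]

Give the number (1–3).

1

Key "twong" = 74 77 6f 6e 67 is 5 bytes ≤ B = 6; zero-pad to 6 bytes: K' = 74 77 6f 6e 67 00.
K' ⊕ ipad = 42 41 59 58 51 36; K' ⊕ opad = 28 2b 33 32 3b 5c.
m1: inner = H(42 41 59 58 51 36 47) = 02; tag = H(28 2b 33 32 3b 5c 02) = 51 ← matches
m2: inner = H(42 41 59 58 51 36 30) = eb; tag = H(28 2b 33 32 3b 5c eb) = 3a
m3: inner = H(42 41 59 58 51 36 1b) = d6; tag = H(28 2b 33 32 3b 5c d6) = 25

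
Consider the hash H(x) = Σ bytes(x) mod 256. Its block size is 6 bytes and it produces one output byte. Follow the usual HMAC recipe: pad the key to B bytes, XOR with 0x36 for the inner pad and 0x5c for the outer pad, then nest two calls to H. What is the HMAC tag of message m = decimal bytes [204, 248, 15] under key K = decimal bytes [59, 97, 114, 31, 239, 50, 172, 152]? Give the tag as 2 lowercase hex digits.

1f

Key decimal bytes [59, 97, 114, 31, 239, 50, 172, 152] = 3b 61 72 1f ef 32 ac 98 is 8 bytes > B = 6, so hash it first: H(key) = 92, then zero-pad to 6 bytes: K' = 92 00 00 00 00 00.
K' ⊕ ipad = a4 36 36 36 36 36.  K' ⊕ opad = ce 5c 5c 5c 5c 5c.
Inner input = (K'⊕ipad) ∥ m = a4 36 36 36 36 36 ∥ cc f8 0f.
Inner hash: sum = 164+54+54+54+54+54+204+248+15 = 901; mod 256 = 133 → 85.
Outer input = (K'⊕opad) ∥ inner = ce 5c 5c 5c 5c 5c ∥ 85.
Outer hash (tag): sum = 206+92+92+92+92+92+133 = 799; mod 256 = 31 → 1f.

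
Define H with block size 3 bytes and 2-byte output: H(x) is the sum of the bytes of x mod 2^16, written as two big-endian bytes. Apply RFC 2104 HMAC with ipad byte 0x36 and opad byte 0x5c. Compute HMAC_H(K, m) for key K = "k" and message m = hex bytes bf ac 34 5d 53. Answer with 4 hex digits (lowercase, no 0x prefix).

010a

Key "k" = 6b is 1 byte ≤ B = 3; zero-pad to 3 bytes: K' = 6b 00 00.
K' ⊕ ipad = 5d 36 36.  K' ⊕ opad = 37 5c 5c.
Inner input = (K'⊕ipad) ∥ m = 5d 36 36 ∥ bf ac 34 5d 53.
Inner hash: sum = 93+54+54+191+172+52+93+83 = 792 → 03 18.
Outer input = (K'⊕opad) ∥ inner = 37 5c 5c ∥ 03 18.
Outer hash (tag): sum = 55+92+92+3+24 = 266 → 01 0a.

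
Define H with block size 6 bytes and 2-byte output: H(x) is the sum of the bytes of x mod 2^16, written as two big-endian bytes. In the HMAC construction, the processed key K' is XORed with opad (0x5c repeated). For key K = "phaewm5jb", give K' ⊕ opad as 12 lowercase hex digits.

Key "phaewm5jb" = 70 68 61 65 77 6d 35 6a 62 is 9 bytes > B = 6, so hash it first: H(key) = 03 83, then zero-pad to 6 bytes: K' = 03 83 00 00 00 00.
XOR each byte with 0x5c: 03⊕5c=5f, 83⊕5c=df, 00⊕5c=5c, 00⊕5c=5c, 00⊕5c=5c, 00⊕5c=5c.

5fdf5c5c5c5c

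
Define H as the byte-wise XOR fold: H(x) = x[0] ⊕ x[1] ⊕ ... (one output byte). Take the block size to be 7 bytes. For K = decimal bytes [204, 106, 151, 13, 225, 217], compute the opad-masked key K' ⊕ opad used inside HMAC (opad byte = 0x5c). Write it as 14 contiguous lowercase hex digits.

9036cb51bd855c

Key decimal bytes [204, 106, 151, 13, 225, 217] = cc 6a 97 0d e1 d9 is 6 bytes ≤ B = 7; zero-pad to 7 bytes: K' = cc 6a 97 0d e1 d9 00.
XOR each byte with 0x5c: cc⊕5c=90, 6a⊕5c=36, 97⊕5c=cb, 0d⊕5c=51, e1⊕5c=bd, d9⊕5c=85, 00⊕5c=5c.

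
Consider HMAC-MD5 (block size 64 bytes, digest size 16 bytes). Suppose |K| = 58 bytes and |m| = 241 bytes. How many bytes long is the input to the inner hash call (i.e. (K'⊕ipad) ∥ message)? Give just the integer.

Key is 58 ≤ 64 bytes, zero-padded: |K'| = 64.
Inner input = (K'⊕ipad) ∥ m → 64 + 241 = 305 bytes.

305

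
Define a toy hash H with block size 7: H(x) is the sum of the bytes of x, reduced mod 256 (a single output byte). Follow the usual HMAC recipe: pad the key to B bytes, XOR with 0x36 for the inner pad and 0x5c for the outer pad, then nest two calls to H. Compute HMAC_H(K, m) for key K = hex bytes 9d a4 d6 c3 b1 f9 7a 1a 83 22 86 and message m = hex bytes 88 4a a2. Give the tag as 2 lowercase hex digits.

74

Key hex bytes 9d a4 d6 c3 b1 f9 7a 1a 83 22 86 is 11 bytes > B = 7, so hash it first: H(key) = 43, then zero-pad to 7 bytes: K' = 43 00 00 00 00 00 00.
K' ⊕ ipad = 75 36 36 36 36 36 36.  K' ⊕ opad = 1f 5c 5c 5c 5c 5c 5c.
Inner input = (K'⊕ipad) ∥ m = 75 36 36 36 36 36 36 ∥ 88 4a a2.
Inner hash: sum = 117+54+54+54+54+54+54+136+74+162 = 813; mod 256 = 45 → 2d.
Outer input = (K'⊕opad) ∥ inner = 1f 5c 5c 5c 5c 5c 5c ∥ 2d.
Outer hash (tag): sum = 31+92+92+92+92+92+92+45 = 628; mod 256 = 116 → 74.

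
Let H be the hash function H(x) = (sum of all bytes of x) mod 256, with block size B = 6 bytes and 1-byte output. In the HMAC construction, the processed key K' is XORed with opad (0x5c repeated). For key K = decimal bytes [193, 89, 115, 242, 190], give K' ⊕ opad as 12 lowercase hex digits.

9d052faee25c

Key decimal bytes [193, 89, 115, 242, 190] = c1 59 73 f2 be is 5 bytes ≤ B = 6; zero-pad to 6 bytes: K' = c1 59 73 f2 be 00.
XOR each byte with 0x5c: c1⊕5c=9d, 59⊕5c=05, 73⊕5c=2f, f2⊕5c=ae, be⊕5c=e2, 00⊕5c=5c.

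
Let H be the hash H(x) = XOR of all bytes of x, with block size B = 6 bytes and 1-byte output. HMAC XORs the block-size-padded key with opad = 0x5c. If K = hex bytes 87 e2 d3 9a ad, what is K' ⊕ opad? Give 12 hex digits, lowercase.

dbbe8fc6f15c

Key hex bytes 87 e2 d3 9a ad is 5 bytes ≤ B = 6; zero-pad to 6 bytes: K' = 87 e2 d3 9a ad 00.
XOR each byte with 0x5c: 87⊕5c=db, e2⊕5c=be, d3⊕5c=8f, 9a⊕5c=c6, ad⊕5c=f1, 00⊕5c=5c.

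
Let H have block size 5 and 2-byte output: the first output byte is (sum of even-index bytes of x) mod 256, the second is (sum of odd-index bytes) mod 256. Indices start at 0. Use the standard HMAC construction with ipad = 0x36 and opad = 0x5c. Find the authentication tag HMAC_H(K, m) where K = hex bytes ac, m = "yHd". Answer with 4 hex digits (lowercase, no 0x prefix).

Key hex bytes ac is 1 byte ≤ B = 5; zero-pad to 5 bytes: K' = ac 00 00 00 00.
K' ⊕ ipad = 9a 36 36 36 36.  K' ⊕ opad = f0 5c 5c 5c 5c.
Inner input = (K'⊕ipad) ∥ m = 9a 36 36 36 36 ∥ 79 48 64.
Inner hash: even-index sum = 334 mod 256 = 78; odd-index sum = 329 mod 256 = 73 → 4e 49.
Outer input = (K'⊕opad) ∥ inner = f0 5c 5c 5c 5c ∥ 4e 49.
Outer hash (tag): even-index sum = 497 mod 256 = 241; odd-index sum = 262 mod 256 = 6 → f1 06.

f106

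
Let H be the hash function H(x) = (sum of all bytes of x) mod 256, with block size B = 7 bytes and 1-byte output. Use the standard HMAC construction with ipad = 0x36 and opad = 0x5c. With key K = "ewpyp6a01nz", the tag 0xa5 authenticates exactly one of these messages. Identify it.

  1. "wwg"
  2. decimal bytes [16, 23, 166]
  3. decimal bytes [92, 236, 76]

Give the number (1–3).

Key "ewpyp6a01nz" = 65 77 70 79 70 36 61 30 31 6e 7a is 11 bytes > B = 7, so hash it first: H(key) = 15, then zero-pad to 7 bytes: K' = 15 00 00 00 00 00 00.
K' ⊕ ipad = 23 36 36 36 36 36 36; K' ⊕ opad = 49 5c 5c 5c 5c 5c 5c.
m1: inner = H(23 36 36 36 36 36 36 77 77 67) = bc; tag = H(49 5c 5c 5c 5c 5c 5c bc) = 2d
m2: inner = H(23 36 36 36 36 36 36 10 17 a6) = 34; tag = H(49 5c 5c 5c 5c 5c 5c 34) = a5 ← matches
m3: inner = H(23 36 36 36 36 36 36 5c ec 4c) = fb; tag = H(49 5c 5c 5c 5c 5c 5c fb) = 6c

2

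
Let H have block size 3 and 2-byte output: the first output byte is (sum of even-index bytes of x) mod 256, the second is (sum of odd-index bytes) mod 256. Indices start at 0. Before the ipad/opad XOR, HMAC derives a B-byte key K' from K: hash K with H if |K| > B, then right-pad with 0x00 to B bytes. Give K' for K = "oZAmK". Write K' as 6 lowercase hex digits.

|K| = 5 > B = 3, so first hash the key.
H(K): even-index sum = 251 mod 256 = 251; odd-index sum = 199 mod 256 = 199 → fb c7.
Zero-pad H(K) = fb c7 to 3 bytes: K' = fb c7 00.

fbc700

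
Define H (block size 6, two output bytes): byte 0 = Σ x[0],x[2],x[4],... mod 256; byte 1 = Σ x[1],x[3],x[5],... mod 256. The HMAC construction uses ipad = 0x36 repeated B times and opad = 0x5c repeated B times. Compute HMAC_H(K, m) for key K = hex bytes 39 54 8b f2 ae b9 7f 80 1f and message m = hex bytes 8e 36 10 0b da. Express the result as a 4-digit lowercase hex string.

Key hex bytes 39 54 8b f2 ae b9 7f 80 1f is 9 bytes > B = 6, so hash it first: H(key) = 10 7f, then zero-pad to 6 bytes: K' = 10 7f 00 00 00 00.
K' ⊕ ipad = 26 49 36 36 36 36.  K' ⊕ opad = 4c 23 5c 5c 5c 5c.
Inner input = (K'⊕ipad) ∥ m = 26 49 36 36 36 36 ∥ 8e 36 10 0b da.
Inner hash: even-index sum = 522 mod 256 = 10; odd-index sum = 246 mod 256 = 246 → 0a f6.
Outer input = (K'⊕opad) ∥ inner = 4c 23 5c 5c 5c 5c ∥ 0a f6.
Outer hash (tag): even-index sum = 270 mod 256 = 14; odd-index sum = 465 mod 256 = 209 → 0e d1.

0ed1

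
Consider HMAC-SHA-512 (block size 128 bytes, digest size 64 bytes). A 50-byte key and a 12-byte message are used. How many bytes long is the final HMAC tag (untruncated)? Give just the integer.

The tag is one SHA-512 digest: 64 bytes.

64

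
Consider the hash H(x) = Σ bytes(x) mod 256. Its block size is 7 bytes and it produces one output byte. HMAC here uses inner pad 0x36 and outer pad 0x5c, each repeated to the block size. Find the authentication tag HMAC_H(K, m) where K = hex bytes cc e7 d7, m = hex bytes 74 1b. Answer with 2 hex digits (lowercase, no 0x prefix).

59

Key hex bytes cc e7 d7 is 3 bytes ≤ B = 7; zero-pad to 7 bytes: K' = cc e7 d7 00 00 00 00.
K' ⊕ ipad = fa d1 e1 36 36 36 36.  K' ⊕ opad = 90 bb 8b 5c 5c 5c 5c.
Inner input = (K'⊕ipad) ∥ m = fa d1 e1 36 36 36 36 ∥ 74 1b.
Inner hash: sum = 250+209+225+54+54+54+54+116+27 = 1043; mod 256 = 19 → 13.
Outer input = (K'⊕opad) ∥ inner = 90 bb 8b 5c 5c 5c 5c ∥ 13.
Outer hash (tag): sum = 144+187+139+92+92+92+92+19 = 857; mod 256 = 89 → 59.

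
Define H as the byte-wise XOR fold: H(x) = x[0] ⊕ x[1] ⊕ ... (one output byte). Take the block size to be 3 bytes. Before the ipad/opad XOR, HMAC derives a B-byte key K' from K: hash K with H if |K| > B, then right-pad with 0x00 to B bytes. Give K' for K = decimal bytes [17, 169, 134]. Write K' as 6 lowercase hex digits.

Key decimal bytes [17, 169, 134] = 11 a9 86 is exactly B = 3 bytes: K' = 11 a9 86.

11a986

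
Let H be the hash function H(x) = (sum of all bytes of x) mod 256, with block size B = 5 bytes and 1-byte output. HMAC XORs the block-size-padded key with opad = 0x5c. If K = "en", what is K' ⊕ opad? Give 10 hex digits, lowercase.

Key "en" = 65 6e is 2 bytes ≤ B = 5; zero-pad to 5 bytes: K' = 65 6e 00 00 00.
XOR each byte with 0x5c: 65⊕5c=39, 6e⊕5c=32, 00⊕5c=5c, 00⊕5c=5c, 00⊕5c=5c.

39325c5c5c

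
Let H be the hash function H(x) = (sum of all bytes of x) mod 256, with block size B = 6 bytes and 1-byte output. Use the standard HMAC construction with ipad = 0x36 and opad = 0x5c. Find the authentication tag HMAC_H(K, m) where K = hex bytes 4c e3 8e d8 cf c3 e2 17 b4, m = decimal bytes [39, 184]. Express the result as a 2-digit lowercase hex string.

Key hex bytes 4c e3 8e d8 cf c3 e2 17 b4 is 9 bytes > B = 6, so hash it first: H(key) = d4, then zero-pad to 6 bytes: K' = d4 00 00 00 00 00.
K' ⊕ ipad = e2 36 36 36 36 36.  K' ⊕ opad = 88 5c 5c 5c 5c 5c.
Inner input = (K'⊕ipad) ∥ m = e2 36 36 36 36 36 ∥ 27 b8.
Inner hash: sum = 226+54+54+54+54+54+39+184 = 719; mod 256 = 207 → cf.
Outer input = (K'⊕opad) ∥ inner = 88 5c 5c 5c 5c 5c ∥ cf.
Outer hash (tag): sum = 136+92+92+92+92+92+207 = 803; mod 256 = 35 → 23.

23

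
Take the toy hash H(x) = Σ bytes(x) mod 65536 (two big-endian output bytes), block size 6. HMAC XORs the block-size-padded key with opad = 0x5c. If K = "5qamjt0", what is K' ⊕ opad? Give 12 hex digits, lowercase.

5ede5c5c5c5c

Key "5qamjt0" = 35 71 61 6d 6a 74 30 is 7 bytes > B = 6, so hash it first: H(key) = 02 82, then zero-pad to 6 bytes: K' = 02 82 00 00 00 00.
XOR each byte with 0x5c: 02⊕5c=5e, 82⊕5c=de, 00⊕5c=5c, 00⊕5c=5c, 00⊕5c=5c, 00⊕5c=5c.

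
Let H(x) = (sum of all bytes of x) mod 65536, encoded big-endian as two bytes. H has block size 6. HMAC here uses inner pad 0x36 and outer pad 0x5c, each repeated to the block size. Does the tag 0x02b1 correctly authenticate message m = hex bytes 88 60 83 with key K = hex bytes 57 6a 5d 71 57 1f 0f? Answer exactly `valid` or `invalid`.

Key hex bytes 57 6a 5d 71 57 1f 0f is 7 bytes > B = 6, so hash it first: H(key) = 02 14, then zero-pad to 6 bytes: K' = 02 14 00 00 00 00.
K' ⊕ ipad = 34 22 36 36 36 36; K' ⊕ opad = 5e 48 5c 5c 5c 5c.
Inner hash: sum = 52+34+54+54+54+54+136+96+131 = 665 → 02 99.
Outer hash (recomputed tag): sum = 94+72+92+92+92+92+2+153 = 689 → 02 b1.
Recomputed tag = 02b1; claimed = 02b1 → match.

valid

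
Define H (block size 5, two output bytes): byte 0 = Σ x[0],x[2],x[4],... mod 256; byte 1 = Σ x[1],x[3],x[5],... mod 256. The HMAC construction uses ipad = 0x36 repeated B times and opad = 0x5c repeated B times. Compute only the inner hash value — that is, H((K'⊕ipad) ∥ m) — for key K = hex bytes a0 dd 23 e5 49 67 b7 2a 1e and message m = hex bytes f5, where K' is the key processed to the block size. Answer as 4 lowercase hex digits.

4390

Key hex bytes a0 dd 23 e5 49 67 b7 2a 1e is 9 bytes > B = 5, so hash it first: H(key) = e1 53, then zero-pad to 5 bytes: K' = e1 53 00 00 00.
K' ⊕ ipad = d7 65 36 36 36.
Inner input = d7 65 36 36 36 ∥ f5.
Inner hash: even-index sum = 323 mod 256 = 67; odd-index sum = 400 mod 256 = 144 → 43 90.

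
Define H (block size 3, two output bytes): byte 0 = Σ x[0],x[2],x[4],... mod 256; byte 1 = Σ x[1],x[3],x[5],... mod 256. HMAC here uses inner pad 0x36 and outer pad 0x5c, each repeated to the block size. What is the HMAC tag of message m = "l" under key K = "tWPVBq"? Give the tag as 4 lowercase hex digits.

4aa8

Key "tWPVBq" = 74 57 50 56 42 71 is 6 bytes > B = 3, so hash it first: H(key) = 06 1e, then zero-pad to 3 bytes: K' = 06 1e 00.
K' ⊕ ipad = 30 28 36.  K' ⊕ opad = 5a 42 5c.
Inner input = (K'⊕ipad) ∥ m = 30 28 36 ∥ 6c.
Inner hash: even-index sum = 102 mod 256 = 102; odd-index sum = 148 mod 256 = 148 → 66 94.
Outer input = (K'⊕opad) ∥ inner = 5a 42 5c ∥ 66 94.
Outer hash (tag): even-index sum = 330 mod 256 = 74; odd-index sum = 168 mod 256 = 168 → 4a a8.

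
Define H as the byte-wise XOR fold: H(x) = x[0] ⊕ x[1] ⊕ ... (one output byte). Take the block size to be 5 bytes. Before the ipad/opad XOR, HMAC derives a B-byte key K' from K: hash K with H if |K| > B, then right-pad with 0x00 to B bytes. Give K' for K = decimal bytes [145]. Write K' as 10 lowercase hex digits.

9100000000

Key decimal bytes [145] = 91 is 1 byte ≤ B = 5; zero-pad to 5 bytes: K' = 91 00 00 00 00.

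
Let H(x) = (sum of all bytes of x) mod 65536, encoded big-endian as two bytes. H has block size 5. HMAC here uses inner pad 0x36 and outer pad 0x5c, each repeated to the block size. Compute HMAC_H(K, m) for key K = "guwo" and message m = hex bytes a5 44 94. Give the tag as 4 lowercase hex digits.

0201

Key "guwo" = 67 75 77 6f is 4 bytes ≤ B = 5; zero-pad to 5 bytes: K' = 67 75 77 6f 00.
K' ⊕ ipad = 51 43 41 59 36.  K' ⊕ opad = 3b 29 2b 33 5c.
Inner input = (K'⊕ipad) ∥ m = 51 43 41 59 36 ∥ a5 44 94.
Inner hash: sum = 81+67+65+89+54+165+68+148 = 737 → 02 e1.
Outer input = (K'⊕opad) ∥ inner = 3b 29 2b 33 5c ∥ 02 e1.
Outer hash (tag): sum = 59+41+43+51+92+2+225 = 513 → 02 01.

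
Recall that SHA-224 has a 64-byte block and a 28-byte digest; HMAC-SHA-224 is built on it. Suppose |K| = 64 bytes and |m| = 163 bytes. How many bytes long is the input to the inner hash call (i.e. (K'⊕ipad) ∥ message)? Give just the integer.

227

Key is 64 ≤ 64 bytes, zero-padded: |K'| = 64.
Inner input = (K'⊕ipad) ∥ m → 64 + 163 = 227 bytes.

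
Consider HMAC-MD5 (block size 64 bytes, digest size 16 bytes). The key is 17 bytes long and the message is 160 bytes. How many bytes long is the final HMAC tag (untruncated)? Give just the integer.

16

The tag is one MD5 digest: 16 bytes.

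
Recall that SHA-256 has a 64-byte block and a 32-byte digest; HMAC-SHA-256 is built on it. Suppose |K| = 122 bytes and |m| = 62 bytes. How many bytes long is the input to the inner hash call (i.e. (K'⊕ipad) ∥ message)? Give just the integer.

Key is 122 > 64 bytes, so it is hashed to 32 bytes then zero-padded to 64: |K'| = 64.
Inner input = (K'⊕ipad) ∥ m → 64 + 62 = 126 bytes.

126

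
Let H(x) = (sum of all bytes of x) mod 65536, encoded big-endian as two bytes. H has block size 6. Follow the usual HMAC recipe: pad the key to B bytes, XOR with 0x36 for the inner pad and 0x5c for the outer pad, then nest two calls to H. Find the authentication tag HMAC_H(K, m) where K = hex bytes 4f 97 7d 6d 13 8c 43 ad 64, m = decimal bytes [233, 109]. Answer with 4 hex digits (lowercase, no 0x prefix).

02c9

Key hex bytes 4f 97 7d 6d 13 8c 43 ad 64 is 9 bytes > B = 6, so hash it first: H(key) = 03 c3, then zero-pad to 6 bytes: K' = 03 c3 00 00 00 00.
K' ⊕ ipad = 35 f5 36 36 36 36.  K' ⊕ opad = 5f 9f 5c 5c 5c 5c.
Inner input = (K'⊕ipad) ∥ m = 35 f5 36 36 36 36 ∥ e9 6d.
Inner hash: sum = 53+245+54+54+54+54+233+109 = 856 → 03 58.
Outer input = (K'⊕opad) ∥ inner = 5f 9f 5c 5c 5c 5c ∥ 03 58.
Outer hash (tag): sum = 95+159+92+92+92+92+3+88 = 713 → 02 c9.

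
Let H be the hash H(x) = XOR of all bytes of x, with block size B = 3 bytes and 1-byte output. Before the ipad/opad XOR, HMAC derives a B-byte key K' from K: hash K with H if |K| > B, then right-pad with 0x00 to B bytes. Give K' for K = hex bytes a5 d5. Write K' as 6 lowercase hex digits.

Key hex bytes a5 d5 is 2 bytes ≤ B = 3; zero-pad to 3 bytes: K' = a5 d5 00.

a5d500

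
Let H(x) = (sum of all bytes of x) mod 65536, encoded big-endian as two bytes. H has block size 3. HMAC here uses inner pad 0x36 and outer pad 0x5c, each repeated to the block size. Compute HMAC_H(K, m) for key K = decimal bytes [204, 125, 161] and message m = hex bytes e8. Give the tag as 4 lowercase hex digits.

0274

Key decimal bytes [204, 125, 161] = cc 7d a1 is exactly B = 3 bytes: K' = cc 7d a1.
K' ⊕ ipad = fa 4b 97.  K' ⊕ opad = 90 21 fd.
Inner input = (K'⊕ipad) ∥ m = fa 4b 97 ∥ e8.
Inner hash: sum = 250+75+151+232 = 708 → 02 c4.
Outer input = (K'⊕opad) ∥ inner = 90 21 fd ∥ 02 c4.
Outer hash (tag): sum = 144+33+253+2+196 = 628 → 02 74.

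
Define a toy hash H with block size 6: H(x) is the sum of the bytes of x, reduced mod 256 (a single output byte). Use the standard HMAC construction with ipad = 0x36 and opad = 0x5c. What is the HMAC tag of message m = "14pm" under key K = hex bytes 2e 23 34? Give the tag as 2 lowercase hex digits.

Key hex bytes 2e 23 34 is 3 bytes ≤ B = 6; zero-pad to 6 bytes: K' = 2e 23 34 00 00 00.
K' ⊕ ipad = 18 15 02 36 36 36.  K' ⊕ opad = 72 7f 68 5c 5c 5c.
Inner input = (K'⊕ipad) ∥ m = 18 15 02 36 36 36 ∥ 31 34 70 6d.
Inner hash: sum = 24+21+2+54+54+54+49+52+112+109 = 531; mod 256 = 19 → 13.
Outer input = (K'⊕opad) ∥ inner = 72 7f 68 5c 5c 5c ∥ 13.
Outer hash (tag): sum = 114+127+104+92+92+92+19 = 640; mod 256 = 128 → 80.

80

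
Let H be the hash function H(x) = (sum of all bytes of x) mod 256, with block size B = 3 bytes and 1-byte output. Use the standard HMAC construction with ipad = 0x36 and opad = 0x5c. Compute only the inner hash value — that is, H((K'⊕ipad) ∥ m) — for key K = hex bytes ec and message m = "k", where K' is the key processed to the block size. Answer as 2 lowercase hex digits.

b1

Key hex bytes ec is 1 byte ≤ B = 3; zero-pad to 3 bytes: K' = ec 00 00.
K' ⊕ ipad = da 36 36.
Inner input = da 36 36 ∥ 6b.
Inner hash: sum = 218+54+54+107 = 433; mod 256 = 177 → b1.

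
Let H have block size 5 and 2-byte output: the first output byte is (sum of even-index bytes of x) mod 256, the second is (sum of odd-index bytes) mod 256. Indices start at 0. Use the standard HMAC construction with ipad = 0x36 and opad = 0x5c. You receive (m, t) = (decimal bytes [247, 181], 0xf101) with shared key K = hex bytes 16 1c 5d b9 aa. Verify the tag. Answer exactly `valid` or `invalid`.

valid

Key hex bytes 16 1c 5d b9 aa is exactly B = 5 bytes: K' = 16 1c 5d b9 aa.
K' ⊕ ipad = 20 2a 6b 8f 9c; K' ⊕ opad = 4a 40 01 e5 f6.
Inner hash: even-index sum = 476 mod 256 = 220; odd-index sum = 432 mod 256 = 176 → dc b0.
Outer hash (recomputed tag): even-index sum = 497 mod 256 = 241; odd-index sum = 513 mod 256 = 1 → f1 01.
Recomputed tag = f101; claimed = f101 → match.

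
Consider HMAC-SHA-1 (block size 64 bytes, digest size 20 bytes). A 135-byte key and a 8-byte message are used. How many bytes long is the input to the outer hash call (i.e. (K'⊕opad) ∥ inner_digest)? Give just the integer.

Key is 135 > 64 bytes, so it is hashed to 20 bytes then zero-padded to 64: |K'| = 64.
Outer input = (K'⊕opad) ∥ H(inner) → 64 + 20 = 84 bytes.

84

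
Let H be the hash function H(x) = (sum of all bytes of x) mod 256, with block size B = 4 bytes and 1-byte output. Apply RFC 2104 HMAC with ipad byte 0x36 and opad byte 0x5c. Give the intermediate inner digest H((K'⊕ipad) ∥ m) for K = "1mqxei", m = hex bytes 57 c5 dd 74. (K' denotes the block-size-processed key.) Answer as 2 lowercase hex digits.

72

Key "1mqxei" = 31 6d 71 78 65 69 is 6 bytes > B = 4, so hash it first: H(key) = 55, then zero-pad to 4 bytes: K' = 55 00 00 00.
K' ⊕ ipad = 63 36 36 36.
Inner input = 63 36 36 36 ∥ 57 c5 dd 74.
Inner hash: sum = 99+54+54+54+87+197+221+116 = 882; mod 256 = 114 → 72.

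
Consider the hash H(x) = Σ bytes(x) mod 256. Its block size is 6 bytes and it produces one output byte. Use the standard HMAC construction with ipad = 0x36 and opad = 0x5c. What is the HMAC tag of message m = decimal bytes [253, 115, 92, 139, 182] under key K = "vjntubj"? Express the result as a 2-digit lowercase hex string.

7b

Key "vjntubj" = 76 6a 6e 74 75 62 6a is 7 bytes > B = 6, so hash it first: H(key) = 03, then zero-pad to 6 bytes: K' = 03 00 00 00 00 00.
K' ⊕ ipad = 35 36 36 36 36 36.  K' ⊕ opad = 5f 5c 5c 5c 5c 5c.
Inner input = (K'⊕ipad) ∥ m = 35 36 36 36 36 36 ∥ fd 73 5c 8b b6.
Inner hash: sum = 53+54+54+54+54+54+253+115+92+139+182 = 1104; mod 256 = 80 → 50.
Outer input = (K'⊕opad) ∥ inner = 5f 5c 5c 5c 5c 5c ∥ 50.
Outer hash (tag): sum = 95+92+92+92+92+92+80 = 635; mod 256 = 123 → 7b.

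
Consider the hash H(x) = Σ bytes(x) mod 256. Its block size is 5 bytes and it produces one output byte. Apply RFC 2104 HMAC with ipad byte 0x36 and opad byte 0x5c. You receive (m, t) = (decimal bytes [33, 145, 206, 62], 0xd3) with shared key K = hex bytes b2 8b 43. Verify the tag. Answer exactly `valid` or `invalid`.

Key hex bytes b2 8b 43 is 3 bytes ≤ B = 5; zero-pad to 5 bytes: K' = b2 8b 43 00 00.
K' ⊕ ipad = 84 bd 75 36 36; K' ⊕ opad = ee d7 1f 5c 5c.
Inner hash: sum = 132+189+117+54+54+33+145+206+62 = 992; mod 256 = 224 → e0.
Outer hash (recomputed tag): sum = 238+215+31+92+92+224 = 892; mod 256 = 124 → 7c.
Recomputed tag = 7c; claimed = d3 → mismatch.

invalid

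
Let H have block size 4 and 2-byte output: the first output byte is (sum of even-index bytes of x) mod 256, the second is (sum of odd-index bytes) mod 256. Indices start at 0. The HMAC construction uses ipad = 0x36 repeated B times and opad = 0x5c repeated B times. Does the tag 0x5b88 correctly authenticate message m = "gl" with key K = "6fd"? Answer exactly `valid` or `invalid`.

valid

Key "6fd" = 36 66 64 is 3 bytes ≤ B = 4; zero-pad to 4 bytes: K' = 36 66 64 00.
K' ⊕ ipad = 00 50 52 36; K' ⊕ opad = 6a 3a 38 5c.
Inner hash: even-index sum = 185 mod 256 = 185; odd-index sum = 242 mod 256 = 242 → b9 f2.
Outer hash (recomputed tag): even-index sum = 347 mod 256 = 91; odd-index sum = 392 mod 256 = 136 → 5b 88.
Recomputed tag = 5b88; claimed = 5b88 → match.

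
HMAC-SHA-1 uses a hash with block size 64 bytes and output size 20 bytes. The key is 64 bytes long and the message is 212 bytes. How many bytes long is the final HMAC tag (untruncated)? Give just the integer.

20

The tag is one SHA-1 digest: 20 bytes.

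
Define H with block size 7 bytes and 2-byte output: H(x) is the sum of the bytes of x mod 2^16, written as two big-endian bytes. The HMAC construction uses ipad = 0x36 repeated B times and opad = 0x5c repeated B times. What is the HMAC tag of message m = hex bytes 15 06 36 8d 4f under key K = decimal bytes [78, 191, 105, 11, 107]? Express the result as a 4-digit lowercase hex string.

Key decimal bytes [78, 191, 105, 11, 107] = 4e bf 69 0b 6b is 5 bytes ≤ B = 7; zero-pad to 7 bytes: K' = 4e bf 69 0b 6b 00 00.
K' ⊕ ipad = 78 89 5f 3d 5d 36 36.  K' ⊕ opad = 12 e3 35 57 37 5c 5c.
Inner input = (K'⊕ipad) ∥ m = 78 89 5f 3d 5d 36 36 ∥ 15 06 36 8d 4f.
Inner hash: sum = 120+137+95+61+93+54+54+21+6+54+141+79 = 915 → 03 93.
Outer input = (K'⊕opad) ∥ inner = 12 e3 35 57 37 5c 5c ∥ 03 93.
Outer hash (tag): sum = 18+227+53+87+55+92+92+3+147 = 774 → 03 06.

0306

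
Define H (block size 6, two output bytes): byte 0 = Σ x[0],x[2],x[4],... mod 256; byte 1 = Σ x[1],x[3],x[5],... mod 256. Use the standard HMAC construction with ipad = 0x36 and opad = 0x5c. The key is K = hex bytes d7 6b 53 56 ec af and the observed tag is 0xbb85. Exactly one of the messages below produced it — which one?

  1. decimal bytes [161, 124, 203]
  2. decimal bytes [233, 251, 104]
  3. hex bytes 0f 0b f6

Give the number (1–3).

2

Key hex bytes d7 6b 53 56 ec af is exactly B = 6 bytes: K' = d7 6b 53 56 ec af.
K' ⊕ ipad = e1 5d 65 60 da 99; K' ⊕ opad = 8b 37 0f 0a b0 f3.
m1: inner = H(e1 5d 65 60 da 99 a1 7c cb) = 8c d2; tag = H(8b 37 0f 0a b0 f3 8c d2) = d606
m2: inner = H(e1 5d 65 60 da 99 e9 fb 68) = 71 51; tag = H(8b 37 0f 0a b0 f3 71 51) = bb85 ← matches
m3: inner = H(e1 5d 65 60 da 99 0f 0b f6) = 25 61; tag = H(8b 37 0f 0a b0 f3 25 61) = 6f95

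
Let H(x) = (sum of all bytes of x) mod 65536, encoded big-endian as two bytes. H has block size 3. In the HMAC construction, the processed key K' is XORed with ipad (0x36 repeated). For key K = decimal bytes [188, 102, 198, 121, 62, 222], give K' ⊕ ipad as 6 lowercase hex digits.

Key decimal bytes [188, 102, 198, 121, 62, 222] = bc 66 c6 79 3e de is 6 bytes > B = 3, so hash it first: H(key) = 03 7d, then zero-pad to 3 bytes: K' = 03 7d 00.
XOR each byte with 0x36: 03⊕36=35, 7d⊕36=4b, 00⊕36=36.

354b36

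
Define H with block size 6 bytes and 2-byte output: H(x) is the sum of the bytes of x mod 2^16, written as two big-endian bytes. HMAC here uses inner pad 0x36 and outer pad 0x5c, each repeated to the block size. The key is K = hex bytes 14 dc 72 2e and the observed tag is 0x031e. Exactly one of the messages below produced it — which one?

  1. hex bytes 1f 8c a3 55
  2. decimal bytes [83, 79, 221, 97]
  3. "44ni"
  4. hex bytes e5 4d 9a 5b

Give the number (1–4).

Key hex bytes 14 dc 72 2e is 4 bytes ≤ B = 6; zero-pad to 6 bytes: K' = 14 dc 72 2e 00 00.
K' ⊕ ipad = 22 ea 44 18 36 36; K' ⊕ opad = 48 80 2e 72 5c 5c.
m1: inner = H(22 ea 44 18 36 36 1f 8c a3 55) = 03 77; tag = H(48 80 2e 72 5c 5c 03 77) = 029a
m2: inner = H(22 ea 44 18 36 36 53 4f dd 61) = 03 b4; tag = H(48 80 2e 72 5c 5c 03 b4) = 02d7
m3: inner = H(22 ea 44 18 36 36 34 34 6e 69) = 03 13; tag = H(48 80 2e 72 5c 5c 03 13) = 0236
m4: inner = H(22 ea 44 18 36 36 e5 4d 9a 5b) = 03 fb; tag = H(48 80 2e 72 5c 5c 03 fb) = 031e ← matches

4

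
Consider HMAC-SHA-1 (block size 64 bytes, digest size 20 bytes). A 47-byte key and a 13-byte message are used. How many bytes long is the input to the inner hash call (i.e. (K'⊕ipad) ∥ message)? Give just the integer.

77

Key is 47 ≤ 64 bytes, zero-padded: |K'| = 64.
Inner input = (K'⊕ipad) ∥ m → 64 + 13 = 77 bytes.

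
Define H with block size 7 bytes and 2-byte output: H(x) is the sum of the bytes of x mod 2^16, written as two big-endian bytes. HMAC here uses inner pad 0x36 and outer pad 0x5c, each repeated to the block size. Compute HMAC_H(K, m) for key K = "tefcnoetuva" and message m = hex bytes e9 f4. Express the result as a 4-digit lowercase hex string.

03ce

Key "tefcnoetuva" = 74 65 66 63 6e 6f 65 74 75 76 61 is 11 bytes > B = 7, so hash it first: H(key) = 04 a4, then zero-pad to 7 bytes: K' = 04 a4 00 00 00 00 00.
K' ⊕ ipad = 32 92 36 36 36 36 36.  K' ⊕ opad = 58 f8 5c 5c 5c 5c 5c.
Inner input = (K'⊕ipad) ∥ m = 32 92 36 36 36 36 36 ∥ e9 f4.
Inner hash: sum = 50+146+54+54+54+54+54+233+244 = 943 → 03 af.
Outer input = (K'⊕opad) ∥ inner = 58 f8 5c 5c 5c 5c 5c ∥ 03 af.
Outer hash (tag): sum = 88+248+92+92+92+92+92+3+175 = 974 → 03 ce.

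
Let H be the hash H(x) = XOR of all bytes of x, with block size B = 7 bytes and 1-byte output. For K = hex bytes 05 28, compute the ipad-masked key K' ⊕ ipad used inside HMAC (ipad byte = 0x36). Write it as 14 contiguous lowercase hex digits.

Key hex bytes 05 28 is 2 bytes ≤ B = 7; zero-pad to 7 bytes: K' = 05 28 00 00 00 00 00.
XOR each byte with 0x36: 05⊕36=33, 28⊕36=1e, 00⊕36=36, 00⊕36=36, 00⊕36=36, 00⊕36=36, 00⊕36=36.

331e3636363636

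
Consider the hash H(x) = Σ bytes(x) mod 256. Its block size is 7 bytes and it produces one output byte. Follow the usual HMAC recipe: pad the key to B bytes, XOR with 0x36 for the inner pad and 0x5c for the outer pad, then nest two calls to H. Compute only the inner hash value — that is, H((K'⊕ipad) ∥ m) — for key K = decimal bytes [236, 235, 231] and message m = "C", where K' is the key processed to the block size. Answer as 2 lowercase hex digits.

Key decimal bytes [236, 235, 231] = ec eb e7 is 3 bytes ≤ B = 7; zero-pad to 7 bytes: K' = ec eb e7 00 00 00 00.
K' ⊕ ipad = da dd d1 36 36 36 36.
Inner input = da dd d1 36 36 36 36 ∥ 43.
Inner hash: sum = 218+221+209+54+54+54+54+67 = 931; mod 256 = 163 → a3.

a3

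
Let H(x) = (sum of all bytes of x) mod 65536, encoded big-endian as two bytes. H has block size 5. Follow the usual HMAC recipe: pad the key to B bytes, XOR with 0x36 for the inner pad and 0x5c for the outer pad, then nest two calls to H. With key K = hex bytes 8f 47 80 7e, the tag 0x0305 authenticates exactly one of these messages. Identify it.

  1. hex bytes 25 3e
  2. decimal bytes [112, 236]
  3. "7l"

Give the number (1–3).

Key hex bytes 8f 47 80 7e is 4 bytes ≤ B = 5; zero-pad to 5 bytes: K' = 8f 47 80 7e 00.
K' ⊕ ipad = b9 71 b6 48 36; K' ⊕ opad = d3 1b dc 22 5c.
m1: inner = H(b9 71 b6 48 36 25 3e) = 02 c1; tag = H(d3 1b dc 22 5c 02 c1) = 030b
m2: inner = H(b9 71 b6 48 36 70 ec) = 03 ba; tag = H(d3 1b dc 22 5c 03 ba) = 0305 ← matches
m3: inner = H(b9 71 b6 48 36 37 6c) = 03 01; tag = H(d3 1b dc 22 5c 03 01) = 024c

2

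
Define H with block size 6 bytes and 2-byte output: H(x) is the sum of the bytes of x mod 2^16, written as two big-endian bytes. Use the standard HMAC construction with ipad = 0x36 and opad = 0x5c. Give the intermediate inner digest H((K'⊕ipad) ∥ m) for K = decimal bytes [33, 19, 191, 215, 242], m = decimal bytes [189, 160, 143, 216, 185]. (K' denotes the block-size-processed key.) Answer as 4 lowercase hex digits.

Key decimal bytes [33, 19, 191, 215, 242] = 21 13 bf d7 f2 is 5 bytes ≤ B = 6; zero-pad to 6 bytes: K' = 21 13 bf d7 f2 00.
K' ⊕ ipad = 17 25 89 e1 c4 36.
Inner input = 17 25 89 e1 c4 36 ∥ bd a0 8f d8 b9.
Inner hash: sum = 23+37+137+225+196+54+189+160+143+216+185 = 1565 → 06 1d.

061d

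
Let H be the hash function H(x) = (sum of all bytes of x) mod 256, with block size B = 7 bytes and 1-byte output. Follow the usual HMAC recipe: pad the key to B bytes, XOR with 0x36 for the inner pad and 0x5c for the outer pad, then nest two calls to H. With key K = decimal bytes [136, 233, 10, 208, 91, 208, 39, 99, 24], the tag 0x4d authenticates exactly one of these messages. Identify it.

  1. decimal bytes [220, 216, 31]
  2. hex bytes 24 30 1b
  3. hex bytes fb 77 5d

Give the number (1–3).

2

Key decimal bytes [136, 233, 10, 208, 91, 208, 39, 99, 24] = 88 e9 0a d0 5b d0 27 63 18 is 9 bytes > B = 7, so hash it first: H(key) = 18, then zero-pad to 7 bytes: K' = 18 00 00 00 00 00 00.
K' ⊕ ipad = 2e 36 36 36 36 36 36; K' ⊕ opad = 44 5c 5c 5c 5c 5c 5c.
m1: inner = H(2e 36 36 36 36 36 36 dc d8 1f) = 45; tag = H(44 5c 5c 5c 5c 5c 5c 45) = b1
m2: inner = H(2e 36 36 36 36 36 36 24 30 1b) = e1; tag = H(44 5c 5c 5c 5c 5c 5c e1) = 4d ← matches
m3: inner = H(2e 36 36 36 36 36 36 fb 77 5d) = 41; tag = H(44 5c 5c 5c 5c 5c 5c 41) = ad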